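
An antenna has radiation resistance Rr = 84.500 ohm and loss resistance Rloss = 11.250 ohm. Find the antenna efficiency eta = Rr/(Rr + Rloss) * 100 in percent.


eta = 84.500 / (84.500 + 11.250) * 100 = 88.25%

88.25%


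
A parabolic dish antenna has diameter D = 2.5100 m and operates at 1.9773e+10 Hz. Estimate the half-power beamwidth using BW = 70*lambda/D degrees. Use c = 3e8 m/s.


lambda = c / f = 3.0000e+08 / 1.9773e+10 = 0.01517220 m
BW = 70 * 0.01517220 / 2.5100 = 0.4231 deg

0.4231 deg


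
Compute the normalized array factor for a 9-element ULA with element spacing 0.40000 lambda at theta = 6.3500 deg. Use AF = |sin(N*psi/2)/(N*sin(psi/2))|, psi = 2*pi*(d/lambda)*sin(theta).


psi = 2*pi*0.40000*sin(6.3500 deg) = 0.2779723 rad
AF = |sin(9*0.2779723/2) / (9*sin(0.2779723/2))| = 0.7613

0.7613


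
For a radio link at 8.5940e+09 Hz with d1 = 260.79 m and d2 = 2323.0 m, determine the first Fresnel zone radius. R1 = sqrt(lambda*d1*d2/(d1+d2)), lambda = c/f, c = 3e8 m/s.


lambda = c / f = 3.0000e+08 / 8.5940e+09 = 0.03490808 m
R1 = sqrt(0.03490808 * 260.79 * 2323.0 / (260.79 + 2323.0)) = 2.861 m

2.861 m


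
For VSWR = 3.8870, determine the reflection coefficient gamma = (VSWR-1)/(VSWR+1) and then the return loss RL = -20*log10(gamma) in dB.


gamma = (3.8870 - 1) / (3.8870 + 1) = 0.5907510
RL = -20 * log10(0.5907510) = 4.572 dB

4.572 dB


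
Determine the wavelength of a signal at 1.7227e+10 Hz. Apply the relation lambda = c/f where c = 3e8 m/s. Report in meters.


lambda = c / f = 3.0000e+08 / 1.7227e+10 = 0.01741 m

0.01741 m


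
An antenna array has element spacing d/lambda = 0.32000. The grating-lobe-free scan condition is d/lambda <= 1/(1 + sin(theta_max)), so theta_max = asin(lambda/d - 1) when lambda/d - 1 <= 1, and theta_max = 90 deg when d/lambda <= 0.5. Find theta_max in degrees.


lambda/d - 1 = 1/0.32000 - 1 = 2.125000 >= 1
d/lambda <= 0.5, so the array can scan to endfire without grating lobes: theta_max = 90 deg

90 deg


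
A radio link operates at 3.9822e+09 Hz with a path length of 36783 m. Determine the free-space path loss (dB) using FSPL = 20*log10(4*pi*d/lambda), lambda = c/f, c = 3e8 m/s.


lambda = c / f = 3.0000e+08 / 3.9822e+09 = 0.07533524 m
FSPL = 20 * log10(4*pi*36783/0.07533524) = 135.8 dB

135.8 dB


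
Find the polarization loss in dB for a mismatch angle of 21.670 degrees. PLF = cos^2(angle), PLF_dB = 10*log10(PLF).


PLF_linear = cos^2(21.670 deg) = 0.8636469
PLF_dB = 10 * log10(0.8636469) = -0.6366 dB

-0.6366 dB


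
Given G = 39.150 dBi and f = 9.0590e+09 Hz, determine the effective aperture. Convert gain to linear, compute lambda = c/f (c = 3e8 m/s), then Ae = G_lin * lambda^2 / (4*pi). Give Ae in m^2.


lambda = c / f = 3.0000e+08 / 9.0590e+09 = 0.03311624 m
G_linear = 10^(39.150/10) = 8222.426
Ae = G_linear * lambda^2 / (4*pi) = 8222.426 * 0.03311624^2 / (4*pi) = 0.7176 m^2

0.7176 m^2


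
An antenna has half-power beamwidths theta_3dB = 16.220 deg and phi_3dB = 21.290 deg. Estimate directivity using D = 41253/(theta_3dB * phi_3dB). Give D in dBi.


D_linear = 41253 / (16.220 * 21.290) = 119.4618
D_dBi = 10 * log10(119.4618) = 20.77 dBi

20.77 dBi


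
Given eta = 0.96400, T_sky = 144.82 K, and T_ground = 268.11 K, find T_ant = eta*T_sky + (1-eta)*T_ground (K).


T_ant = 0.96400 * 144.82 + (1 - 0.96400) * 268.11 = 149.3 K

149.3 K


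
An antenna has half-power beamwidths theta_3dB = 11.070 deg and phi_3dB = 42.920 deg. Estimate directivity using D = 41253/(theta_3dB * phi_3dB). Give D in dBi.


D_linear = 41253 / (11.070 * 42.920) = 86.82568
D_dBi = 10 * log10(86.82568) = 19.39 dBi

19.39 dBi


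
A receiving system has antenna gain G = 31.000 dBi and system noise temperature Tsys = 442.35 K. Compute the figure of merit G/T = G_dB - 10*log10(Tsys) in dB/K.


G/T = 31.000 - 10*log10(442.35) = 31.000 - 26.45766 = 4.542 dB/K

4.542 dB/K


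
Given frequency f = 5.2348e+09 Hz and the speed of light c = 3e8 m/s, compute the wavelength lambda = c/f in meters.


lambda = c / f = 3.0000e+08 / 5.2348e+09 = 0.05731 m

0.05731 m


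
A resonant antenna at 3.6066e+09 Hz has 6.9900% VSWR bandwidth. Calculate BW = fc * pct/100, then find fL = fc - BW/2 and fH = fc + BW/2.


BW = 3.6066e+09 * 6.9900/100 = 2.521013e+08 Hz
fL = 3.6066e+09 - 2.521013e+08/2 = 3.481e+09 Hz
fH = 3.6066e+09 + 2.521013e+08/2 = 3.733e+09 Hz

BW=2.521e+08 Hz, fL=3.481e+09 Hz, fH=3.733e+09 Hz


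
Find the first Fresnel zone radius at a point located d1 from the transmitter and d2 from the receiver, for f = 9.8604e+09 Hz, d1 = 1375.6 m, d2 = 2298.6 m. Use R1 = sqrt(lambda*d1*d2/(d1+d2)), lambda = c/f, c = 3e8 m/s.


lambda = c / f = 3.0000e+08 / 9.8604e+09 = 0.03042473 m
R1 = sqrt(0.03042473 * 1375.6 * 2298.6 / (1375.6 + 2298.6)) = 5.117 m

5.117 m


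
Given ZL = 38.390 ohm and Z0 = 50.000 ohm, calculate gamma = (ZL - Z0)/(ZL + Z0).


gamma = (38.390 - 50.000) / (38.390 + 50.000) = -0.1313

-0.1313


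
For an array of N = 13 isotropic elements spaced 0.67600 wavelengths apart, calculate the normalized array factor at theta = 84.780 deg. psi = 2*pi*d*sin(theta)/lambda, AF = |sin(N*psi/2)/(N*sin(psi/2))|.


psi = 2*pi*0.67600*sin(84.780 deg) = 4.229818 rad
AF = |sin(13*4.229818/2) / (13*sin(4.229818/2))| = 0.06326

0.06326


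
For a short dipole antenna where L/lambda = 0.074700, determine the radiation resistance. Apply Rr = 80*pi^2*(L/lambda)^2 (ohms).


Rr = 80 * pi^2 * (0.074700)^2 = 80 * 9.869604 * 5.580090e-03 = 4.406 ohm

4.406 ohm


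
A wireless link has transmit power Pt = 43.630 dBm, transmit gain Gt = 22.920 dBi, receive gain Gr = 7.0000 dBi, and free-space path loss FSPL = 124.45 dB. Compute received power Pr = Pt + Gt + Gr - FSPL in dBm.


Pr = 43.630 + 22.920 + 7.0000 - 124.45 = -50.90 dBm

-50.90 dBm


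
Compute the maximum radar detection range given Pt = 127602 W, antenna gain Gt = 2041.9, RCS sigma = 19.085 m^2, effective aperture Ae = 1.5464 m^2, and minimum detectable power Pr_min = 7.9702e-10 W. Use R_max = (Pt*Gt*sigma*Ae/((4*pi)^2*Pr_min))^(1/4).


R^4 = 127602*2041.9*19.085*1.5464 / ((4*pi)^2 * 7.9702e-10) = 6.109660e+16
R_max = 6.109660e+16^0.25 = 15722 m

15722 m


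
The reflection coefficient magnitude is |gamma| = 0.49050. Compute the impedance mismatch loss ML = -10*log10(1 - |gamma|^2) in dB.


ML = -10 * log10(1 - 0.49050^2) = -10 * log10(0.75940975) = 1.195 dB

1.195 dB


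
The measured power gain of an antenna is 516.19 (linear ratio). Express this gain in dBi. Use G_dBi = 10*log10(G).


G_dBi = 10 * log10(516.19) = 27.13 dBi

27.13 dBi


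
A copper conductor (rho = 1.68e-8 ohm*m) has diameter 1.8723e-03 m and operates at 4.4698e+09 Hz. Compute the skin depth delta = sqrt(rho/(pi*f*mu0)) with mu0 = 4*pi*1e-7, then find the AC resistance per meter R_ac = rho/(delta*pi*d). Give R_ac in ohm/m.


delta = sqrt(1.68e-8 / (pi * 4.4698e+09 * 4*pi*1e-7)) = 9.757324e-07 m
R_ac = 1.68e-8 / (9.757324e-07 * pi * 1.8723e-03) = 2.927 ohm/m

2.927 ohm/m


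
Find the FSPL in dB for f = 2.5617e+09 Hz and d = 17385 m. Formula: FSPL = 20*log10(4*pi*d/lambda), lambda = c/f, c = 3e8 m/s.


lambda = c / f = 3.0000e+08 / 2.5617e+09 = 0.1171097 m
FSPL = 20 * log10(4*pi*17385/0.1171097) = 125.4 dB

125.4 dB


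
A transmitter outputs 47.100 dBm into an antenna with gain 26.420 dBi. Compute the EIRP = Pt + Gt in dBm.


EIRP = Pt + Gt = 47.100 + 26.420 = 73.52 dBm

73.52 dBm


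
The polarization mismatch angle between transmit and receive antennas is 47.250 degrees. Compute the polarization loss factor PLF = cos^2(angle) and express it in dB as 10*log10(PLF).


PLF_linear = cos^2(47.250 deg) = 0.4607705
PLF_dB = 10 * log10(0.4607705) = -3.365 dB

-3.365 dB


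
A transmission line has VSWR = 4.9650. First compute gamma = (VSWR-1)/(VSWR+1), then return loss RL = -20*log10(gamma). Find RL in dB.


gamma = (4.9650 - 1) / (4.9650 + 1) = 0.6647108
RL = -20 * log10(0.6647108) = 3.547 dB

3.547 dB


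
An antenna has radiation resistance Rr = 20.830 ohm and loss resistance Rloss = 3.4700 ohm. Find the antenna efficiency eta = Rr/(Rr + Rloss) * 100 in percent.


eta = 20.830 / (20.830 + 3.4700) * 100 = 85.72%

85.72%


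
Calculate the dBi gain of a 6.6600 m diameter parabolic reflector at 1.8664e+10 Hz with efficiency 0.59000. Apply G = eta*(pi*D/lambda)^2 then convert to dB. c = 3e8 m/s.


lambda = c / f = 3.0000e+08 / 1.8664e+10 = 0.01607372 m
G_linear = 0.59000 * (pi * 6.6600 / 0.01607372)^2 = 999694.8
G_dBi = 10 * log10(999694.8) = 60.00 dBi

60.00 dBi


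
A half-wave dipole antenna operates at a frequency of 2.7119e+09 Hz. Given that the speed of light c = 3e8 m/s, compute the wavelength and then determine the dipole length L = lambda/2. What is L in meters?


lambda = c / f = 3.0000e+08 / 2.7119e+09 = 0.1106235 m
L = lambda / 2 = 0.1106235 / 2 = 0.05531 m

0.05531 m


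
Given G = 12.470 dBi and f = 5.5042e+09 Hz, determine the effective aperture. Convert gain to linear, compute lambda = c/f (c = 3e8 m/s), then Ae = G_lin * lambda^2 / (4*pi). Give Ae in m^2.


lambda = c / f = 3.0000e+08 / 5.5042e+09 = 0.05450383 m
G_linear = 10^(12.470/10) = 17.66038
Ae = G_linear * lambda^2 / (4*pi) = 17.66038 * 0.05450383^2 / (4*pi) = 4.175e-03 m^2

4.175e-03 m^2


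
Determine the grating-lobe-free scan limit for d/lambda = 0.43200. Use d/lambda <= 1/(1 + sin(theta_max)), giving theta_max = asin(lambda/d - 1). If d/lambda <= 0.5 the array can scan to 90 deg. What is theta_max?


lambda/d - 1 = 1/0.43200 - 1 = 1.314815 >= 1
d/lambda <= 0.5, so the array can scan to endfire without grating lobes: theta_max = 90 deg

90 deg


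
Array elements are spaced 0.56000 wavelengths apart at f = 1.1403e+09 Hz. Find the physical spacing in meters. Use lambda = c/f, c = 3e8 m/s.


lambda = c / f = 3.0000e+08 / 1.1403e+09 = 0.2630887 m
d = 0.56000 * 0.2630887 = 0.1473 m

0.1473 m


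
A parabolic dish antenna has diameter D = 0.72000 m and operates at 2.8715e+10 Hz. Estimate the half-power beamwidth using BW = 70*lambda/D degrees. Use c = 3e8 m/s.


lambda = c / f = 3.0000e+08 / 2.8715e+10 = 0.01044750 m
BW = 70 * 0.01044750 / 0.72000 = 1.016 deg

1.016 deg


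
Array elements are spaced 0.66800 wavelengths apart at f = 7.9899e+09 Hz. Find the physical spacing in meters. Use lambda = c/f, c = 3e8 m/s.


lambda = c / f = 3.0000e+08 / 7.9899e+09 = 0.03754740 m
d = 0.66800 * 0.03754740 = 0.02508 m

0.02508 m


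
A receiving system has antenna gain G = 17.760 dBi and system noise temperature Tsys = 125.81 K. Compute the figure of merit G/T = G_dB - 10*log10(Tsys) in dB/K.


G/T = 17.760 - 10*log10(125.81) = 17.760 - 20.99715 = -3.237 dB/K

-3.237 dB/K


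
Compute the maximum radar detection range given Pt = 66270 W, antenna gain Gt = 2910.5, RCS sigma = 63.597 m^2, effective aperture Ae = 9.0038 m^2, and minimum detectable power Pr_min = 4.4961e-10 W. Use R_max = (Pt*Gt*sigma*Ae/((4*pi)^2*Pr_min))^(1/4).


R^4 = 66270*2910.5*63.597*9.0038 / ((4*pi)^2 * 4.4961e-10) = 1.555576e+18
R_max = 1.555576e+18^0.25 = 35316 m

35316 m


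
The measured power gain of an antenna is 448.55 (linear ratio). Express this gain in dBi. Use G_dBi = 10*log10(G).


G_dBi = 10 * log10(448.55) = 26.52 dBi

26.52 dBi


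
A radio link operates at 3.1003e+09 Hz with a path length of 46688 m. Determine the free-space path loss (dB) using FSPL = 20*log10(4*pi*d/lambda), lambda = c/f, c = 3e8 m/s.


lambda = c / f = 3.0000e+08 / 3.1003e+09 = 0.09676483 m
FSPL = 20 * log10(4*pi*46688/0.09676483) = 135.7 dB

135.7 dB


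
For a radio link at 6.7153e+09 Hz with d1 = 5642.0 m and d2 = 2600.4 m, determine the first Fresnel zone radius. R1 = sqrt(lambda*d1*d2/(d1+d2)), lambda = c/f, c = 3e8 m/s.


lambda = c / f = 3.0000e+08 / 6.7153e+09 = 0.04467410 m
R1 = sqrt(0.04467410 * 5642.0 * 2600.4 / (5642.0 + 2600.4)) = 8.917 m

8.917 m


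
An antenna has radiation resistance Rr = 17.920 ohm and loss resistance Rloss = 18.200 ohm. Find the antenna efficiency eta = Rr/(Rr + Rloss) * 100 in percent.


eta = 17.920 / (17.920 + 18.200) * 100 = 49.61%

49.61%


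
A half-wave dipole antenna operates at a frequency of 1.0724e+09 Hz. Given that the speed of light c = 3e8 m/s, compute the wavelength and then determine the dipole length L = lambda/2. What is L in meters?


lambda = c / f = 3.0000e+08 / 1.0724e+09 = 0.2797464 m
L = lambda / 2 = 0.2797464 / 2 = 0.1399 m

0.1399 m


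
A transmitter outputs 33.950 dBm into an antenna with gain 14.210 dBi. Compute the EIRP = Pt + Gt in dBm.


EIRP = Pt + Gt = 33.950 + 14.210 = 48.16 dBm

48.16 dBm


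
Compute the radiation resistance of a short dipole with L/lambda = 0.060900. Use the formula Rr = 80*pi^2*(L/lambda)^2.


Rr = 80 * pi^2 * (0.060900)^2 = 80 * 9.869604 * 3.708810e-03 = 2.928 ohm

2.928 ohm


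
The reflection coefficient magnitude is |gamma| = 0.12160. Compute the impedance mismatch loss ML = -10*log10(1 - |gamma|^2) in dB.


ML = -10 * log10(1 - 0.12160^2) = -10 * log10(0.98521344) = 0.06470 dB

0.06470 dB


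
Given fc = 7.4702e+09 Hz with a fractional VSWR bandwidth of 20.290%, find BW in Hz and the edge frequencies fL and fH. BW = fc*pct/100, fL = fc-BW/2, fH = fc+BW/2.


BW = 7.4702e+09 * 20.290/100 = 1.515704e+09 Hz
fL = 7.4702e+09 - 1.515704e+09/2 = 6.712e+09 Hz
fH = 7.4702e+09 + 1.515704e+09/2 = 8.228e+09 Hz

BW=1.516e+09 Hz, fL=6.712e+09 Hz, fH=8.228e+09 Hz


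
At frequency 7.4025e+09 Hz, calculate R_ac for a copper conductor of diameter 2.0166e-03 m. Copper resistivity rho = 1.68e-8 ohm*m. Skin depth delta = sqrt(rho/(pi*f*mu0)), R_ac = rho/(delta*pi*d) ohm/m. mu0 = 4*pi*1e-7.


delta = sqrt(1.68e-8 / (pi * 7.4025e+09 * 4*pi*1e-7)) = 7.582031e-07 m
R_ac = 1.68e-8 / (7.582031e-07 * pi * 2.0166e-03) = 3.497 ohm/m

3.497 ohm/m


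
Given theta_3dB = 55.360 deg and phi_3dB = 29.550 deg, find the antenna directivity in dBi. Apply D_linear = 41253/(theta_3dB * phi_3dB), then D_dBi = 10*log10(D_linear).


D_linear = 41253 / (55.360 * 29.550) = 25.21750
D_dBi = 10 * log10(25.21750) = 14.02 dBi

14.02 dBi


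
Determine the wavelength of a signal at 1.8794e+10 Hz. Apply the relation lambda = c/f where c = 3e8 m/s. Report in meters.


lambda = c / f = 3.0000e+08 / 1.8794e+10 = 0.01596 m

0.01596 m


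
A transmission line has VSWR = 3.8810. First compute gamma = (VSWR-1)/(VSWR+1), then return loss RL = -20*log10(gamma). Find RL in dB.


gamma = (3.8810 - 1) / (3.8810 + 1) = 0.5902479
RL = -20 * log10(0.5902479) = 4.579 dB

4.579 dB


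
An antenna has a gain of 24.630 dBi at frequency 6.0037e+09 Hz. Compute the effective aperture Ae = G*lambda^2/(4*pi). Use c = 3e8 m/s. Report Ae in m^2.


lambda = c / f = 3.0000e+08 / 6.0037e+09 = 0.04996919 m
G_linear = 10^(24.630/10) = 290.4023
Ae = G_linear * lambda^2 / (4*pi) = 290.4023 * 0.04996919^2 / (4*pi) = 0.05770 m^2

0.05770 m^2


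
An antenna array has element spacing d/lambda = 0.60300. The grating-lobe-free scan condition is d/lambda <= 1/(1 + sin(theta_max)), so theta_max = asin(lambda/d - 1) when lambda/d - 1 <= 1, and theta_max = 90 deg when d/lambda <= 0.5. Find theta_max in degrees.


lambda/d - 1 = 1/0.60300 - 1 = 0.6583748
theta_max = asin(0.6583748) = 41.18 deg

41.18 deg


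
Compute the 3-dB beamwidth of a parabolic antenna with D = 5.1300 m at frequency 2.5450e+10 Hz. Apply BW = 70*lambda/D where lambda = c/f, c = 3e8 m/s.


lambda = c / f = 3.0000e+08 / 2.5450e+10 = 0.01178782 m
BW = 70 * 0.01178782 / 5.1300 = 0.1608 deg

0.1608 deg


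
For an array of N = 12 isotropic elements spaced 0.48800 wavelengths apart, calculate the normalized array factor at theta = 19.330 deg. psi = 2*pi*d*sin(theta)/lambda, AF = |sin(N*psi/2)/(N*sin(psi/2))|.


psi = 2*pi*0.48800*sin(19.330 deg) = 1.014936 rad
AF = |sin(12*1.014936/2) / (12*sin(1.014936/2))| = 0.03299

0.03299


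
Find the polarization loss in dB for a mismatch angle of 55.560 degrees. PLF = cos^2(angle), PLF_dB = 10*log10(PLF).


PLF_linear = cos^2(55.560 deg) = 0.3198388
PLF_dB = 10 * log10(0.3198388) = -4.951 dB

-4.951 dB


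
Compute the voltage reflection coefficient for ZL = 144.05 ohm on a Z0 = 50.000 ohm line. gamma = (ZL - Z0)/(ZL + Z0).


gamma = (144.05 - 50.000) / (144.05 + 50.000) = 0.4847

0.4847


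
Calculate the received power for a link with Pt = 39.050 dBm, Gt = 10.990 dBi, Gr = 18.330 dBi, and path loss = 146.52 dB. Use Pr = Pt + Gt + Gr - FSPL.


Pr = 39.050 + 10.990 + 18.330 - 146.52 = -78.15 dBm

-78.15 dBm


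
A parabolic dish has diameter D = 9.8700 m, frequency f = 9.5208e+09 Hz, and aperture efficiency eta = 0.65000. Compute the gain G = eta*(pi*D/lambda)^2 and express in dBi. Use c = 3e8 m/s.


lambda = c / f = 3.0000e+08 / 9.5208e+09 = 0.03150996 m
G_linear = 0.65000 * (pi * 9.8700 / 0.03150996)^2 = 629436.2
G_dBi = 10 * log10(629436.2) = 57.99 dBi

57.99 dBi


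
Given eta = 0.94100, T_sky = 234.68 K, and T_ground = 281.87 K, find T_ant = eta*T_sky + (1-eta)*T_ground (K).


T_ant = 0.94100 * 234.68 + (1 - 0.94100) * 281.87 = 237.5 K

237.5 K


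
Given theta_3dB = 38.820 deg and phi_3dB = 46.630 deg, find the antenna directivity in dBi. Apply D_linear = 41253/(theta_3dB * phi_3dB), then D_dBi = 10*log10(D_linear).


D_linear = 41253 / (38.820 * 46.630) = 22.78949
D_dBi = 10 * log10(22.78949) = 13.58 dBi

13.58 dBi


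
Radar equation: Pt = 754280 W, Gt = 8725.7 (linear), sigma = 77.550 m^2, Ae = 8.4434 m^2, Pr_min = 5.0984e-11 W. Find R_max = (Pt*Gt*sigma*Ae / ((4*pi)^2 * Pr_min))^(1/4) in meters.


R^4 = 754280*8725.7*77.550*8.4434 / ((4*pi)^2 * 5.0984e-11) = 5.352768e+20
R_max = 5.352768e+20^0.25 = 152105 m

152105 m


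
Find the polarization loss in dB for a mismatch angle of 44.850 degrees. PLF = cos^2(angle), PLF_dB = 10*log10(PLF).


PLF_linear = cos^2(44.850 deg) = 0.5026180
PLF_dB = 10 * log10(0.5026180) = -2.988 dB

-2.988 dB


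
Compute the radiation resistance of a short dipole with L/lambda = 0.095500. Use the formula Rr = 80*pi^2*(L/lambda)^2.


Rr = 80 * pi^2 * (0.095500)^2 = 80 * 9.869604 * 9.120250e-03 = 7.201 ohm

7.201 ohm


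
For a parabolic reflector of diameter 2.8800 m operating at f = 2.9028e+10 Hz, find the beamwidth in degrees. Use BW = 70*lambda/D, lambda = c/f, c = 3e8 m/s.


lambda = c / f = 3.0000e+08 / 2.9028e+10 = 0.01033485 m
BW = 70 * 0.01033485 / 2.8800 = 0.2512 deg

0.2512 deg


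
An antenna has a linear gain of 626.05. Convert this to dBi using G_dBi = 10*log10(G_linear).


G_dBi = 10 * log10(626.05) = 27.97 dBi

27.97 dBi


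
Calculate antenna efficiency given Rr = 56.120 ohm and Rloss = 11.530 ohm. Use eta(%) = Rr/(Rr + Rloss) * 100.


eta = 56.120 / (56.120 + 11.530) * 100 = 82.96%

82.96%


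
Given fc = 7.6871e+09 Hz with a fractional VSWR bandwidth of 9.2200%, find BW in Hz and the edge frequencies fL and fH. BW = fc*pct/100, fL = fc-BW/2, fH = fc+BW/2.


BW = 7.6871e+09 * 9.2200/100 = 7.087506e+08 Hz
fL = 7.6871e+09 - 7.087506e+08/2 = 7.333e+09 Hz
fH = 7.6871e+09 + 7.087506e+08/2 = 8.041e+09 Hz

BW=7.088e+08 Hz, fL=7.333e+09 Hz, fH=8.041e+09 Hz


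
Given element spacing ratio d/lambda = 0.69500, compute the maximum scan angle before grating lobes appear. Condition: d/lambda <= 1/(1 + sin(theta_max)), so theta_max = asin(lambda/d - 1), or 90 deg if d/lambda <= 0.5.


lambda/d - 1 = 1/0.69500 - 1 = 0.4388489
theta_max = asin(0.4388489) = 26.03 deg

26.03 deg


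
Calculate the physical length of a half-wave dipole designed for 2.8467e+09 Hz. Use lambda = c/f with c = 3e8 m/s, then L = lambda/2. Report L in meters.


lambda = c / f = 3.0000e+08 / 2.8467e+09 = 0.1053852 m
L = lambda / 2 = 0.1053852 / 2 = 0.05269 m

0.05269 m


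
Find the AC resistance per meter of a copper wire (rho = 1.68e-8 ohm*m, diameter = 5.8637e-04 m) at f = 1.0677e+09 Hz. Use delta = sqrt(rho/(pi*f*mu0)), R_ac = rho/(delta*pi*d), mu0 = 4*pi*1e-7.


delta = sqrt(1.68e-8 / (pi * 1.0677e+09 * 4*pi*1e-7)) = 1.996412e-06 m
R_ac = 1.68e-8 / (1.996412e-06 * pi * 5.8637e-04) = 4.568 ohm/m

4.568 ohm/m


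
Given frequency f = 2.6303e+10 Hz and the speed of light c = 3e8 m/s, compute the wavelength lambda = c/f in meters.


lambda = c / f = 3.0000e+08 / 2.6303e+10 = 0.01141 m

0.01141 m


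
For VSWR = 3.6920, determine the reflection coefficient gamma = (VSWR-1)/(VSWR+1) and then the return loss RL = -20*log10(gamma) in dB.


gamma = (3.6920 - 1) / (3.6920 + 1) = 0.5737425
RL = -20 * log10(0.5737425) = 4.826 dB

4.826 dB


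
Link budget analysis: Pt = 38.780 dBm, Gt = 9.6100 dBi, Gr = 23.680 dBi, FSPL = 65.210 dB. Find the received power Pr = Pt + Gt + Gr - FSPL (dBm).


Pr = 38.780 + 9.6100 + 23.680 - 65.210 = 6.86 dBm

6.86 dBm


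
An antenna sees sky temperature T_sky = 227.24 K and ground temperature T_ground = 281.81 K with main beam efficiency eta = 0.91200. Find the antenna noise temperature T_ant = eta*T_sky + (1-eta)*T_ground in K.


T_ant = 0.91200 * 227.24 + (1 - 0.91200) * 281.81 = 232.0 K

232.0 K


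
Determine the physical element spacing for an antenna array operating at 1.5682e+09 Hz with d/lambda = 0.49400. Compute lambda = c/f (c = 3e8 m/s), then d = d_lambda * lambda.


lambda = c / f = 3.0000e+08 / 1.5682e+09 = 0.1913021 m
d = 0.49400 * 0.1913021 = 0.09450 m

0.09450 m


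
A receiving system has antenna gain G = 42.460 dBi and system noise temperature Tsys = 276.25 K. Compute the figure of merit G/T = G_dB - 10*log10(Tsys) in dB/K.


G/T = 42.460 - 10*log10(276.25) = 42.460 - 24.41302 = 18.05 dB/K

18.05 dB/K


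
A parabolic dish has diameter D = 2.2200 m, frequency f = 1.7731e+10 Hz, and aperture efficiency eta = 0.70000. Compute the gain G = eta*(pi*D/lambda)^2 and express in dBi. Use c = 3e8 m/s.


lambda = c / f = 3.0000e+08 / 1.7731e+10 = 0.01691952 m
G_linear = 0.70000 * (pi * 2.2200 / 0.01691952)^2 = 118939.9
G_dBi = 10 * log10(118939.9) = 50.75 dBi

50.75 dBi


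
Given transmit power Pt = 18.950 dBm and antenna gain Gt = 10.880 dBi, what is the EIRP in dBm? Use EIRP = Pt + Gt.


EIRP = Pt + Gt = 18.950 + 10.880 = 29.83 dBm

29.83 dBm


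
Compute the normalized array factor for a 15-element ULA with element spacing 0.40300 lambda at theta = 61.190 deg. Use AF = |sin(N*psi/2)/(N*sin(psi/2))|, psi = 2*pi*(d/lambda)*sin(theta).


psi = 2*pi*0.40300*sin(61.190 deg) = 2.218704 rad
AF = |sin(15*2.218704/2) / (15*sin(2.218704/2))| = 0.05979

0.05979


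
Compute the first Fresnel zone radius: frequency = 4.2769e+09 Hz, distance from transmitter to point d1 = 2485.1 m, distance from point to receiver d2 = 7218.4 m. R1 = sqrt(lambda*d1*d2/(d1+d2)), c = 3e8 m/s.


lambda = c / f = 3.0000e+08 / 4.2769e+09 = 0.07014426 m
R1 = sqrt(0.07014426 * 2485.1 * 7218.4 / (2485.1 + 7218.4)) = 11.39 m

11.39 m


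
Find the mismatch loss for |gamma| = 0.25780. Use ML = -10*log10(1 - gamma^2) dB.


ML = -10 * log10(1 - 0.25780^2) = -10 * log10(0.93353916) = 0.2987 dB

0.2987 dB


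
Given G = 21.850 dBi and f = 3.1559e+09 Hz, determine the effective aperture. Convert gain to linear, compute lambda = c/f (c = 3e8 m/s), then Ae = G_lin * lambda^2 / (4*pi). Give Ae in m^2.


lambda = c / f = 3.0000e+08 / 3.1559e+09 = 0.09506005 m
G_linear = 10^(21.850/10) = 153.1087
Ae = G_linear * lambda^2 / (4*pi) = 153.1087 * 0.09506005^2 / (4*pi) = 0.1101 m^2

0.1101 m^2


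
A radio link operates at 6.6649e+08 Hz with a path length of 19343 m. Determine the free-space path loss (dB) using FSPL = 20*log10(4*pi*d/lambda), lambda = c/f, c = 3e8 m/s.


lambda = c / f = 3.0000e+08 / 6.6649e+08 = 0.4501193 m
FSPL = 20 * log10(4*pi*19343/0.4501193) = 114.6 dB

114.6 dB


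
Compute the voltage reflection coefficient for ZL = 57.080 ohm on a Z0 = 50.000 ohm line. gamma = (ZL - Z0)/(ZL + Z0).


gamma = (57.080 - 50.000) / (57.080 + 50.000) = 0.06612

0.06612


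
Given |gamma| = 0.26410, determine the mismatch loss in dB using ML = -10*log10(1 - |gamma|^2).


ML = -10 * log10(1 - 0.26410^2) = -10 * log10(0.93025119) = 0.3140 dB

0.3140 dB


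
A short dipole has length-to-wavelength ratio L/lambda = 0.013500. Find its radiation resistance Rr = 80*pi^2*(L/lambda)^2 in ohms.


Rr = 80 * pi^2 * (0.013500)^2 = 80 * 9.869604 * 1.822500e-04 = 0.1439 ohm

0.1439 ohm


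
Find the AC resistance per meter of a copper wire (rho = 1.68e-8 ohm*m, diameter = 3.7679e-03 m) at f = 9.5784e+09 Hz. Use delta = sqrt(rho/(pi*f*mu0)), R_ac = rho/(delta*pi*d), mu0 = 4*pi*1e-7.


delta = sqrt(1.68e-8 / (pi * 9.5784e+09 * 4*pi*1e-7)) = 6.665432e-07 m
R_ac = 1.68e-8 / (6.665432e-07 * pi * 3.7679e-03) = 2.129 ohm/m

2.129 ohm/m


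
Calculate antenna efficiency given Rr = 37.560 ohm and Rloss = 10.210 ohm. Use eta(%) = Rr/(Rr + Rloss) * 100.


eta = 37.560 / (37.560 + 10.210) * 100 = 78.63%

78.63%


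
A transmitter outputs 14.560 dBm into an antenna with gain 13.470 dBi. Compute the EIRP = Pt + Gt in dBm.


EIRP = Pt + Gt = 14.560 + 13.470 = 28.03 dBm

28.03 dBm


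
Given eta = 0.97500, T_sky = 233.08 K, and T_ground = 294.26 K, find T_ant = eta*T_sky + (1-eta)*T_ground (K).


T_ant = 0.97500 * 233.08 + (1 - 0.97500) * 294.26 = 234.6 K

234.6 K


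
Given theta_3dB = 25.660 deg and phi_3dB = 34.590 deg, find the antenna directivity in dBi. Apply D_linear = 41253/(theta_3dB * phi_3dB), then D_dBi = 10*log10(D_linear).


D_linear = 41253 / (25.660 * 34.590) = 46.47810
D_dBi = 10 * log10(46.47810) = 16.67 dBi

16.67 dBi


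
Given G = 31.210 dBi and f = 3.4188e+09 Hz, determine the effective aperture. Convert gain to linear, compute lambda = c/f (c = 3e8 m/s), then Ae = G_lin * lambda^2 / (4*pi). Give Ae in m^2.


lambda = c / f = 3.0000e+08 / 3.4188e+09 = 0.08775009 m
G_linear = 10^(31.210/10) = 1321.296
Ae = G_linear * lambda^2 / (4*pi) = 1321.296 * 0.08775009^2 / (4*pi) = 0.8096 m^2

0.8096 m^2


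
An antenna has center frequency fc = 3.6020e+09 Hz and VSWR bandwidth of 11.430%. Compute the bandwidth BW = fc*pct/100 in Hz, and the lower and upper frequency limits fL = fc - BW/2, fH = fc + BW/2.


BW = 3.6020e+09 * 11.430/100 = 4.117086e+08 Hz
fL = 3.6020e+09 - 4.117086e+08/2 = 3.396e+09 Hz
fH = 3.6020e+09 + 4.117086e+08/2 = 3.808e+09 Hz

BW=4.117e+08 Hz, fL=3.396e+09 Hz, fH=3.808e+09 Hz


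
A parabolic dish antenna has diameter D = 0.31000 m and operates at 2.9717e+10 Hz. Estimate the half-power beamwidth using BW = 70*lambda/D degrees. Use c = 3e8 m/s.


lambda = c / f = 3.0000e+08 / 2.9717e+10 = 0.01009523 m
BW = 70 * 0.01009523 / 0.31000 = 2.280 deg

2.280 deg


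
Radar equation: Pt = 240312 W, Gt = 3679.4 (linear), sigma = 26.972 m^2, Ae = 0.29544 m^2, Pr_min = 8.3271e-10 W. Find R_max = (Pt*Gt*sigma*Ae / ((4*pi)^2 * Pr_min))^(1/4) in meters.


R^4 = 240312*3679.4*26.972*0.29544 / ((4*pi)^2 * 8.3271e-10) = 5.358231e+16
R_max = 5.358231e+16^0.25 = 15214 m

15214 m


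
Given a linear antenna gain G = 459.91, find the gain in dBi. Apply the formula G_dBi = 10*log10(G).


G_dBi = 10 * log10(459.91) = 26.63 dBi

26.63 dBi


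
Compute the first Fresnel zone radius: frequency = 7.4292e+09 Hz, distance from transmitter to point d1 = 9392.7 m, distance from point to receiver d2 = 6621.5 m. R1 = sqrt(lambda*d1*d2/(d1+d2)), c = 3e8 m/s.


lambda = c / f = 3.0000e+08 / 7.4292e+09 = 0.04038120 m
R1 = sqrt(0.04038120 * 9392.7 * 6621.5 / (9392.7 + 6621.5)) = 12.52 m

12.52 m


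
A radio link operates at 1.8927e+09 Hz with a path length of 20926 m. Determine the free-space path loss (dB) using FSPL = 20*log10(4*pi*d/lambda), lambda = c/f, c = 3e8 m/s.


lambda = c / f = 3.0000e+08 / 1.8927e+09 = 0.1585037 m
FSPL = 20 * log10(4*pi*20926/0.1585037) = 124.4 dB

124.4 dB


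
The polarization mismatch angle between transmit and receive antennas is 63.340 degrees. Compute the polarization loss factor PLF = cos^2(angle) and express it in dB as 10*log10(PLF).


PLF_linear = cos^2(63.340 deg) = 0.2013274
PLF_dB = 10 * log10(0.2013274) = -6.961 dB

-6.961 dB


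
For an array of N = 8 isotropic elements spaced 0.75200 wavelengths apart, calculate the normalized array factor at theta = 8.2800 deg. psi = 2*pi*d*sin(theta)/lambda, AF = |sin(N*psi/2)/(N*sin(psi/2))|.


psi = 2*pi*0.75200*sin(8.2800 deg) = 0.6804445 rad
AF = |sin(8*0.6804445/2) / (8*sin(0.6804445/2))| = 0.1527

0.1527


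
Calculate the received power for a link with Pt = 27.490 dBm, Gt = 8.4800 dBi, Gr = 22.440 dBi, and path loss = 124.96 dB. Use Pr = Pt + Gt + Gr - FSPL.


Pr = 27.490 + 8.4800 + 22.440 - 124.96 = -66.55 dBm

-66.55 dBm


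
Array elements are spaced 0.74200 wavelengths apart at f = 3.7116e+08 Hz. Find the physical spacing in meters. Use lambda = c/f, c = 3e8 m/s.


lambda = c / f = 3.0000e+08 / 3.7116e+08 = 0.8082768 m
d = 0.74200 * 0.8082768 = 0.5997 m

0.5997 m


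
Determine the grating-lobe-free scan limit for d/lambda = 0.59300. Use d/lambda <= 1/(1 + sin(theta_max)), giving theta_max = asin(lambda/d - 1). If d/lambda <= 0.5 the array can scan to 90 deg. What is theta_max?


lambda/d - 1 = 1/0.59300 - 1 = 0.6863406
theta_max = asin(0.6863406) = 43.34 deg

43.34 deg


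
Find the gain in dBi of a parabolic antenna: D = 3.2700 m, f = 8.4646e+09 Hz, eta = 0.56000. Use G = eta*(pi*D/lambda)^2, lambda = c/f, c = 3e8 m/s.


lambda = c / f = 3.0000e+08 / 8.4646e+09 = 0.03544172 m
G_linear = 0.56000 * (pi * 3.2700 / 0.03544172)^2 = 47049.36
G_dBi = 10 * log10(47049.36) = 46.73 dBi

46.73 dBi


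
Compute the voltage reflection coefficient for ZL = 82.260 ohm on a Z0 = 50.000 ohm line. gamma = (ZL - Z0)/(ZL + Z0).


gamma = (82.260 - 50.000) / (82.260 + 50.000) = 0.2439

0.2439


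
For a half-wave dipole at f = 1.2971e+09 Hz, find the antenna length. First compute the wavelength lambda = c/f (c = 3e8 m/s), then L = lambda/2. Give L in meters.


lambda = c / f = 3.0000e+08 / 1.2971e+09 = 0.2312852 m
L = lambda / 2 = 0.2312852 / 2 = 0.1156 m

0.1156 m


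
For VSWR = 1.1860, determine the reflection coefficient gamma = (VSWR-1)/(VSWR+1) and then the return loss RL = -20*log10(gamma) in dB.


gamma = (1.1860 - 1) / (1.1860 + 1) = 0.08508692
RL = -20 * log10(0.08508692) = 21.40 dB

21.40 dB


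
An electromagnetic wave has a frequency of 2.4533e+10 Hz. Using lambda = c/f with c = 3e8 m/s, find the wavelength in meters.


lambda = c / f = 3.0000e+08 / 2.4533e+10 = 0.01223 m

0.01223 m


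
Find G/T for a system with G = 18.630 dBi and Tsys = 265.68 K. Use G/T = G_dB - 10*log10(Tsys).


G/T = 18.630 - 10*log10(265.68) = 18.630 - 24.24359 = -5.614 dB/K

-5.614 dB/K


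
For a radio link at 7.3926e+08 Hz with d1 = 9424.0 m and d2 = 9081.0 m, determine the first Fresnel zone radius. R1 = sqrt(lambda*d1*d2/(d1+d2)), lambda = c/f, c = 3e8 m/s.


lambda = c / f = 3.0000e+08 / 7.3926e+08 = 0.4058112 m
R1 = sqrt(0.4058112 * 9424.0 * 9081.0 / (9424.0 + 9081.0)) = 43.32 m

43.32 m


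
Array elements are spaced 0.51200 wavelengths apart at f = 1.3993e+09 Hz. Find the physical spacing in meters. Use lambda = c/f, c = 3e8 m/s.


lambda = c / f = 3.0000e+08 / 1.3993e+09 = 0.2143929 m
d = 0.51200 * 0.2143929 = 0.1098 m

0.1098 m


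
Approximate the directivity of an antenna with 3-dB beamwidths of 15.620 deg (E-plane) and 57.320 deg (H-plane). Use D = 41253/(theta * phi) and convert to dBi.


D_linear = 41253 / (15.620 * 57.320) = 46.07532
D_dBi = 10 * log10(46.07532) = 16.63 dBi

16.63 dBi


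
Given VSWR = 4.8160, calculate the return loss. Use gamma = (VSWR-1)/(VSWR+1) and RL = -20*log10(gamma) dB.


gamma = (4.8160 - 1) / (4.8160 + 1) = 0.6561210
RL = -20 * log10(0.6561210) = 3.660 dB

3.660 dB


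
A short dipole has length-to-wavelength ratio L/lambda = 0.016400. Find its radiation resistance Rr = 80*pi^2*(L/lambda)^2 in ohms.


Rr = 80 * pi^2 * (0.016400)^2 = 80 * 9.869604 * 2.689600e-04 = 0.2124 ohm

0.2124 ohm


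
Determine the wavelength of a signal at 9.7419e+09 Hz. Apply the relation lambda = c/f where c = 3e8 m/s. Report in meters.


lambda = c / f = 3.0000e+08 / 9.7419e+09 = 0.03079 m

0.03079 m


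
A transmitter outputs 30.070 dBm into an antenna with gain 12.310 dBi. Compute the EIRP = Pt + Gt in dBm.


EIRP = Pt + Gt = 30.070 + 12.310 = 42.38 dBm

42.38 dBm


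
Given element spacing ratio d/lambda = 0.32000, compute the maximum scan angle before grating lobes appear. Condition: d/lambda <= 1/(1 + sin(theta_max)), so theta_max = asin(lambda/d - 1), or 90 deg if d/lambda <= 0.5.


lambda/d - 1 = 1/0.32000 - 1 = 2.125000 >= 1
d/lambda <= 0.5, so the array can scan to endfire without grating lobes: theta_max = 90 deg

90 deg


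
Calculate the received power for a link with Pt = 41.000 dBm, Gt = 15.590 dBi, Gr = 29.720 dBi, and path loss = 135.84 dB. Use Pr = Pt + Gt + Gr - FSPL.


Pr = 41.000 + 15.590 + 29.720 - 135.84 = -49.53 dBm

-49.53 dBm


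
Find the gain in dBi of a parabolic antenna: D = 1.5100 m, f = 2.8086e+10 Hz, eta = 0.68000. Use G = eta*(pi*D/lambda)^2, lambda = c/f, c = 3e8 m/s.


lambda = c / f = 3.0000e+08 / 2.8086e+10 = 0.01068148 m
G_linear = 0.68000 * (pi * 1.5100 / 0.01068148)^2 = 134121.9
G_dBi = 10 * log10(134121.9) = 51.27 dBi

51.27 dBi


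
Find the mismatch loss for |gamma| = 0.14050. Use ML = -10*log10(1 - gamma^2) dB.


ML = -10 * log10(1 - 0.14050^2) = -10 * log10(0.98025975) = 0.08659 dB

0.08659 dB


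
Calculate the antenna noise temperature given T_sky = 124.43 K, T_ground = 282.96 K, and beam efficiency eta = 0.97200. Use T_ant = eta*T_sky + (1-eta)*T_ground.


T_ant = 0.97200 * 124.43 + (1 - 0.97200) * 282.96 = 128.9 K

128.9 K


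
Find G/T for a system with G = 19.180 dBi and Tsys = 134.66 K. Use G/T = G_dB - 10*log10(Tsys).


G/T = 19.180 - 10*log10(134.66) = 19.180 - 21.29239 = -2.112 dB/K

-2.112 dB/K


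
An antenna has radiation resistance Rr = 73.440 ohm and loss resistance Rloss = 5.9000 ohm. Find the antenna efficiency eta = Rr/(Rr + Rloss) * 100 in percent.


eta = 73.440 / (73.440 + 5.9000) * 100 = 92.56%

92.56%


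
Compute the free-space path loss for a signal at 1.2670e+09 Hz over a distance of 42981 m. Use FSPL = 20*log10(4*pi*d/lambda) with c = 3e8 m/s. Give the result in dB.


lambda = c / f = 3.0000e+08 / 1.2670e+09 = 0.2367798 m
FSPL = 20 * log10(4*pi*42981/0.2367798) = 127.2 dB

127.2 dB


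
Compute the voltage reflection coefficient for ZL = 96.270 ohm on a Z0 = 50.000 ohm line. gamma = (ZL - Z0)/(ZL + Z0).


gamma = (96.270 - 50.000) / (96.270 + 50.000) = 0.3163

0.3163


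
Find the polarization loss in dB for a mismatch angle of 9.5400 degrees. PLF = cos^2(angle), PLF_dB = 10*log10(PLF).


PLF_linear = cos^2(9.5400 deg) = 0.9725315
PLF_dB = 10 * log10(0.9725315) = -0.1210 dB

-0.1210 dB


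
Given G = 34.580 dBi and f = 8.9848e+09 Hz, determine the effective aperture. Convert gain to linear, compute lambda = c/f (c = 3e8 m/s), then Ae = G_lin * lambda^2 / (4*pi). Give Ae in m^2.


lambda = c / f = 3.0000e+08 / 8.9848e+09 = 0.03338972 m
G_linear = 10^(34.580/10) = 2870.781
Ae = G_linear * lambda^2 / (4*pi) = 2870.781 * 0.03338972^2 / (4*pi) = 0.2547 m^2

0.2547 m^2


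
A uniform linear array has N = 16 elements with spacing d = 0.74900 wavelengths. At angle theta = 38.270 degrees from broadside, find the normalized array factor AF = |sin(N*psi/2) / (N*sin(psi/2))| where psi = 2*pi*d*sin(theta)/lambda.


psi = 2*pi*0.74900*sin(38.270 deg) = 2.914812 rad
AF = |sin(16*2.914812/2) / (16*sin(2.914812/2))| = 0.06105

0.06105


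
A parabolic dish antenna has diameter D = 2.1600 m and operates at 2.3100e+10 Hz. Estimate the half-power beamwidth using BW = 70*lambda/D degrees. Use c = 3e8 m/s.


lambda = c / f = 3.0000e+08 / 2.3100e+10 = 0.01298701 m
BW = 70 * 0.01298701 / 2.1600 = 0.4209 deg

0.4209 deg


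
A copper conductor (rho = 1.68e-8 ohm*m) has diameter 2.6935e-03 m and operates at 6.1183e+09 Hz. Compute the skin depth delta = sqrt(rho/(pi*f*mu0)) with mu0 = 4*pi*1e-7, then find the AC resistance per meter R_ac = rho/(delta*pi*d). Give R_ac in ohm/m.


delta = sqrt(1.68e-8 / (pi * 6.1183e+09 * 4*pi*1e-7)) = 8.339872e-07 m
R_ac = 1.68e-8 / (8.339872e-07 * pi * 2.6935e-03) = 2.381 ohm/m

2.381 ohm/m


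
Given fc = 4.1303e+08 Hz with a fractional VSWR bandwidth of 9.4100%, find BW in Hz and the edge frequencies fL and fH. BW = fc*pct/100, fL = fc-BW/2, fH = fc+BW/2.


BW = 4.1303e+08 * 9.4100/100 = 3.886612e+07 Hz
fL = 4.1303e+08 - 3.886612e+07/2 = 3.936e+08 Hz
fH = 4.1303e+08 + 3.886612e+07/2 = 4.325e+08 Hz

BW=3.887e+07 Hz, fL=3.936e+08 Hz, fH=4.325e+08 Hz


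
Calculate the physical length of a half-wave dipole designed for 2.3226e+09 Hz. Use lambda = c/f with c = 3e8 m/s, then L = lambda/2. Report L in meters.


lambda = c / f = 3.0000e+08 / 2.3226e+09 = 0.1291656 m
L = lambda / 2 = 0.1291656 / 2 = 0.06458 m

0.06458 m


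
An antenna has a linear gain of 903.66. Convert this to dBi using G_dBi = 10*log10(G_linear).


G_dBi = 10 * log10(903.66) = 29.56 dBi

29.56 dBi


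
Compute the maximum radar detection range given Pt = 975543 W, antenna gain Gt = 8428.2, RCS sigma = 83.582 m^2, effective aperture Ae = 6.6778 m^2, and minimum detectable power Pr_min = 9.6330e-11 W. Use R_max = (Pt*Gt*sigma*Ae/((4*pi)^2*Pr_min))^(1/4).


R^4 = 975543*8428.2*83.582*6.6778 / ((4*pi)^2 * 9.6330e-11) = 3.016797e+20
R_max = 3.016797e+20^0.25 = 131791 m

131791 m


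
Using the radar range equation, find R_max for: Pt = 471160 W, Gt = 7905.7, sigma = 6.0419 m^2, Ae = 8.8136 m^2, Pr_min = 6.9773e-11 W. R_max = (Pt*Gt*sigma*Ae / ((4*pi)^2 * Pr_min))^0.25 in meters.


R^4 = 471160*7905.7*6.0419*8.8136 / ((4*pi)^2 * 6.9773e-11) = 1.800232e+19
R_max = 1.800232e+19^0.25 = 65138 m

65138 m


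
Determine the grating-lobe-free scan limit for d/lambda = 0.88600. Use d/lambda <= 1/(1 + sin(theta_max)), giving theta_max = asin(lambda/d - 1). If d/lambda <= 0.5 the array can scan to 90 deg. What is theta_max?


lambda/d - 1 = 1/0.88600 - 1 = 0.1286682
theta_max = asin(0.1286682) = 7.393 deg

7.393 deg


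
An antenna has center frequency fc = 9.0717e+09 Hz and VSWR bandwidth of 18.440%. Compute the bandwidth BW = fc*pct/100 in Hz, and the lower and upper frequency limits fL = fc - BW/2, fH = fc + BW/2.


BW = 9.0717e+09 * 18.440/100 = 1.672821e+09 Hz
fL = 9.0717e+09 - 1.672821e+09/2 = 8.235e+09 Hz
fH = 9.0717e+09 + 1.672821e+09/2 = 9.908e+09 Hz

BW=1.673e+09 Hz, fL=8.235e+09 Hz, fH=9.908e+09 Hz


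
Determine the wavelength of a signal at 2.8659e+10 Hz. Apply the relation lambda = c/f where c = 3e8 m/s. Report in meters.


lambda = c / f = 3.0000e+08 / 2.8659e+10 = 0.01047 m

0.01047 m


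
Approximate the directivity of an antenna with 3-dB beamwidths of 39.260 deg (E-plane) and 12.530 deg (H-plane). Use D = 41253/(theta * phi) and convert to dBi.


D_linear = 41253 / (39.260 * 12.530) = 83.85987
D_dBi = 10 * log10(83.85987) = 19.24 dBi

19.24 dBi


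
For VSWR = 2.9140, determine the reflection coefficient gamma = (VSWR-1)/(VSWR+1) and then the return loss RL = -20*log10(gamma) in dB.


gamma = (2.9140 - 1) / (2.9140 + 1) = 0.4890138
RL = -20 * log10(0.4890138) = 6.214 dB

6.214 dB


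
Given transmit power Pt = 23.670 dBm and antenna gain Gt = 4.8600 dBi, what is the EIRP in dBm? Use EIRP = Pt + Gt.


EIRP = Pt + Gt = 23.670 + 4.8600 = 28.53 dBm

28.53 dBm


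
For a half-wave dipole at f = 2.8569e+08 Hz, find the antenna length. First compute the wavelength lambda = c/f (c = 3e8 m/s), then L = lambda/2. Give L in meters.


lambda = c / f = 3.0000e+08 / 2.8569e+08 = 1.050089 m
L = lambda / 2 = 1.050089 / 2 = 0.5250 m

0.5250 m


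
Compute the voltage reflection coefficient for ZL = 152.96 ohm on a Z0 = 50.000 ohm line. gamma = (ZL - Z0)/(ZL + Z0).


gamma = (152.96 - 50.000) / (152.96 + 50.000) = 0.5073

0.5073
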